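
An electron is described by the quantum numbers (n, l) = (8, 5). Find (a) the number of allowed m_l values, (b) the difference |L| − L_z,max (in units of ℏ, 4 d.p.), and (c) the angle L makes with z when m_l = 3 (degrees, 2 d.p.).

11 values; |L|−L_z,max ≈ 0.4772ℏ; θ(m_l=3) ≈ 56.79°

There are 2l+1 = 11 values of m_l.
|L| − L_z,max = (√30 − 5)ℏ ≈ 0.4772ℏ.
For m_l = 3: cos θ = 3/√30, θ ≈ 56.79°.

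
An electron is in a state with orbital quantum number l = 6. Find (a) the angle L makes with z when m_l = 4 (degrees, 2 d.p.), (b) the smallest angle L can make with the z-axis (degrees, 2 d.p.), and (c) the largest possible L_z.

θ(m_l=4) ≈ 51.89°; θ_min ≈ 22.21°; L_z,max = 6ℏ

For m_l = 4: cos θ = 4/√42, θ ≈ 51.89°.
cos θ_min = 6/√42, so θ_min ≈ 22.21°.
L_z,max = lℏ = 6ℏ.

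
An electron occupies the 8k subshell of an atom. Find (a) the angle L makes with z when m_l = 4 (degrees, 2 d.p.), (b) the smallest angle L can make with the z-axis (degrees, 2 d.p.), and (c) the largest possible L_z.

θ(m_l=4) ≈ 57.69°; θ_min ≈ 20.70°; L_z,max = 7ℏ

The 8k subshell has l = 7.
For m_l = 4: cos θ = 4/√56, θ ≈ 57.69°.
cos θ_min = 7/√56, so θ_min ≈ 20.70°.
L_z,max = lℏ = 7ℏ.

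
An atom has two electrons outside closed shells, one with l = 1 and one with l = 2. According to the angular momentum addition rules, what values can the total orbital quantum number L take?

The total orbital quantum number L ranges from |l₁ − l₂| to l₁ + l₂ in integer steps.
L ∈ {1, 2, 3}.

L = 1, 2, 3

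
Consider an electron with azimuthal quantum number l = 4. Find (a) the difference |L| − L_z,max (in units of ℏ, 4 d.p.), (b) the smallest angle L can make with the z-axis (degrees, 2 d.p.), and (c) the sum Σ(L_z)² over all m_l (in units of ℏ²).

|L| − L_z,max = (2√5 − 4)ℏ ≈ 0.4721ℏ.
cos θ_min = 4/√20, so θ_min ≈ 26.57°.
Σ m_l² = 60, so Σ(L_z)² = 60 ℏ².

|L|−L_z,max ≈ 0.4721ℏ; θ_min ≈ 26.57°; Σ(L_z)² = 60 ℏ²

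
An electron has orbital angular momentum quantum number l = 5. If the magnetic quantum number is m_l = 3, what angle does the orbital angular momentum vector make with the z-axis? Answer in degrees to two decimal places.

θ ≈ 56.79°

|L| = √(l(l+1)) ℏ = √30 ℏ.
L_z = m_l ℏ = 3ℏ.
cos θ = L_z/|L| = 3/√30, so θ ≈ 56.79°.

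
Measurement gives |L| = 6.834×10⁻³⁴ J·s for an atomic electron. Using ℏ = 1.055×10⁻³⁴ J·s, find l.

l = 6

Dividing by ℏ: |L|/ℏ ≈ 6.478.
l(l+1) ≈ 6.478² ≈ 41.96, so l = 6.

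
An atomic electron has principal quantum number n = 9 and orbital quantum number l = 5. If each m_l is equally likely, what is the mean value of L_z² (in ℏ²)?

⟨L_z²⟩ = 10 ℏ²

The allowed m_l values are -5, -4, -3, -2, -1, 0, 1, 2, 3, 4, 5.
⟨L_z²⟩ = ℏ²·l(l+1)/3 = 10ℏ².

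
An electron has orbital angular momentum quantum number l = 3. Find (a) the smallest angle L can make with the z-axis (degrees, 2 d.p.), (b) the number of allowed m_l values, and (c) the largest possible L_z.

θ_min ≈ 30.00°; 7 values; L_z,max = 3ℏ

cos θ_min = 3/√12, so θ_min ≈ 30.00°.
There are 2l+1 = 7 values of m_l.
L_z,max = lℏ = 3ℏ.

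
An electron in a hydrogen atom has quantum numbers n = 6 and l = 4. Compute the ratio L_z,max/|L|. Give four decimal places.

L_z,max/|L| = 0.8944

|L| = 2√5 ℏ ≈ 4.4721ℏ, while L_z,max = lℏ = 4ℏ.
L_z,max/|L| = 4/√20 = 0.8944.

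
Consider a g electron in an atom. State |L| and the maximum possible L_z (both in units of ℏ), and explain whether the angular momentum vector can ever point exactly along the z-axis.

For a g orbital, l = 4.
|L| = 2√5 ℏ ≈ 4.4721ℏ, while L_z,max = lℏ = 4ℏ.
Since |L| > L_z,max, the vector can never point exactly along z; the closest it comes is θ_min = arccos(4/√20) ≈ 26.6°.

No: L_z,max = 4ℏ < |L| = 2√5 ℏ ≈ 4.472ℏ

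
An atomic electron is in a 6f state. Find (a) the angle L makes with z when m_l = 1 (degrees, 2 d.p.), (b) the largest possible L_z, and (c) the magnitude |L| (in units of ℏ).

6f means n = 6, l = 3.
For m_l = 1: cos θ = 1/√12, θ ≈ 73.22°.
L_z,max = lℏ = 3ℏ.
|L| = ℏ√(3·4) = 2√3 ℏ ≈ 3.464ℏ.

θ(m_l=1) ≈ 73.22°; L_z,max = 3ℏ; |L| = 2√3 ℏ ≈ 3.464ℏ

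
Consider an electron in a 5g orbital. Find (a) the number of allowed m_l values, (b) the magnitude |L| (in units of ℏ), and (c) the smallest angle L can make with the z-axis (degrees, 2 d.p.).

The 5g subshell has l = 4.
There are 2l+1 = 9 values of m_l.
|L| = ℏ√(4·5) = 2√5 ℏ ≈ 4.472ℏ.
cos θ_min = 4/√20, so θ_min ≈ 26.57°.

9 values; |L| = 2√5 ℏ ≈ 4.472ℏ; θ_min ≈ 26.57°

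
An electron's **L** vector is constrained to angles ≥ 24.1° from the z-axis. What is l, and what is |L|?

cos²θ_min = l/(l+1) = 0.8333.
Solving: l = 5.
Then |L| = ℏ√(5·6) = √30 ℏ.

l = 5, |L| = √30 ℏ ≈ 5.477ℏ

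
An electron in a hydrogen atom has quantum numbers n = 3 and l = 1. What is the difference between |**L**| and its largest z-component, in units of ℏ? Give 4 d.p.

|L| = √2 ℏ ≈ 1.4142ℏ, while L_z,max = lℏ = 1ℏ.
The difference is (√2 − 1)ℏ ≈ 0.4142ℏ.

|L| − L_z,max ≈ 0.4142ℏ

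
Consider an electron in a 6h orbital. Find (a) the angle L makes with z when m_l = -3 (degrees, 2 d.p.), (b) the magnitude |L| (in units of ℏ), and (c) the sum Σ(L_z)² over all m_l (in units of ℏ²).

For 6h, l = 5.
For m_l = -3: cos θ = -3/√30, θ ≈ 123.21°.
|L| = ℏ√(5·6) = √30 ℏ ≈ 5.477ℏ.
Σ m_l² = 110, so Σ(L_z)² = 110 ℏ².

θ(m_l=-3) ≈ 123.21°; |L| = √30 ℏ ≈ 5.477ℏ; Σ(L_z)² = 110 ℏ²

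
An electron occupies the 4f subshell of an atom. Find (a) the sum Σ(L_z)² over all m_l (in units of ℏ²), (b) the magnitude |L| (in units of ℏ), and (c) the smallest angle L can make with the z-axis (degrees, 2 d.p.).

The 4f subshell has l = 3.
Σ m_l² = 28, so Σ(L_z)² = 28 ℏ².
|L| = ℏ√(3·4) = 2√3 ℏ ≈ 3.464ℏ.
cos θ_min = 3/√12, so θ_min ≈ 30.00°.

Σ(L_z)² = 28 ℏ²; |L| = 2√3 ℏ ≈ 3.464ℏ; θ_min ≈ 30.00°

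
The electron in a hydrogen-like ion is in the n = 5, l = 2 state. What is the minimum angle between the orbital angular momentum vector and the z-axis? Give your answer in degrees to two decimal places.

|L| = ℏ√(l(l+1)) = √6 ℏ.
The smallest angle corresponds to the largest L_z, i.e. m_l = l = 2, giving L_z = 2ℏ.
cos θ_min = 2/√6, so θ_min ≈ 35.26°.

θ_min ≈ 35.26°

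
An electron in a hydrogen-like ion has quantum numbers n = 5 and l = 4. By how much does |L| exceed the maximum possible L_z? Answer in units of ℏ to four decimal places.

|L| − L_z,max ≈ 0.4721ℏ

|L| = 2√5 ℏ ≈ 4.4721ℏ, while L_z,max = lℏ = 4ℏ.
The difference is (2√5 − 4)ℏ ≈ 0.4721ℏ.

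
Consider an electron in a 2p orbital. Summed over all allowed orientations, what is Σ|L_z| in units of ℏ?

Σ|L_z| = 2 ℏ

For 2p, l = 1.
m_l ∈ {-1, 0, 1}.
Σ|m_l| = 2(1+2+…+1) = 2.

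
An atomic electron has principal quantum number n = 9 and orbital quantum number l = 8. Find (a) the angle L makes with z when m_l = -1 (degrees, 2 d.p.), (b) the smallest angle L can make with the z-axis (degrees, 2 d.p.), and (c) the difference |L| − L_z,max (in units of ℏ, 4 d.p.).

θ(m_l=-1) ≈ 96.77°; θ_min ≈ 19.47°; |L|−L_z,max ≈ 0.4853ℏ

For m_l = -1: cos θ = -1/√72, θ ≈ 96.77°.
cos θ_min = 8/√72, so θ_min ≈ 19.47°.
|L| − L_z,max = (6√2 − 8)ℏ ≈ 0.4853ℏ.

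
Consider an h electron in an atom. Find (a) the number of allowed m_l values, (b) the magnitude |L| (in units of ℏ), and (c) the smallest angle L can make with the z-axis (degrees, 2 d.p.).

11 values; |L| = √30 ℏ ≈ 5.477ℏ; θ_min ≈ 24.09°

The letter h corresponds to l = 5.
There are 2l+1 = 11 values of m_l.
|L| = ℏ√(5·6) = √30 ℏ ≈ 5.477ℏ.
cos θ_min = 5/√30, so θ_min ≈ 24.09°.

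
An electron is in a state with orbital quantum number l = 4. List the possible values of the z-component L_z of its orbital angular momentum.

L_z ∈ {−4ℏ, −3ℏ, −2ℏ, −ℏ, 0, ℏ, 2ℏ, 3ℏ, 4ℏ}

L_z = m_l ℏ with m_l ranging from −l to +l in integer steps.
For l = 4: m_l ∈ {-4, -3, -2, -1, 0, 1, 2, 3, 4}.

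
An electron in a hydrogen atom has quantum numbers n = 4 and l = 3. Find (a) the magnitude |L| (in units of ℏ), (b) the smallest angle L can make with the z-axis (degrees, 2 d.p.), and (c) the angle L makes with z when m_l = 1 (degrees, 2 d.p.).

|L| = 2√3 ℏ ≈ 3.464ℏ; θ_min ≈ 30.00°; θ(m_l=1) ≈ 73.22°

|L| = ℏ√(3·4) = 2√3 ℏ ≈ 3.464ℏ.
cos θ_min = 3/√12, so θ_min ≈ 30.00°.
For m_l = 1: cos θ = 1/√12, θ ≈ 73.22°.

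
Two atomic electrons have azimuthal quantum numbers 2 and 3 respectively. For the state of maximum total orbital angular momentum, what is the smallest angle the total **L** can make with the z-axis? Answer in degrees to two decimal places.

By the triangle rule, |l₁ − l₂| ≤ L ≤ l₁ + l₂.
Allowed values: L = 1, 2, 3, 4, 5.
The maximum is L = 5, with |L_tot| = ℏ√(5·6) = √30 ℏ.
The minimum angle with z is arccos(5/√30) ≈ 24.09°.

θ_min ≈ 24.09°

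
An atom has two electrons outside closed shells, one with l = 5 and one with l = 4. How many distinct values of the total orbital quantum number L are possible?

9

Angular momentum addition gives L = |l₁ − l₂|, …, l₁ + l₂.
So L can be 1, 2, 3, 4, 5, 6, 7, 8, 9.
That is 9 values.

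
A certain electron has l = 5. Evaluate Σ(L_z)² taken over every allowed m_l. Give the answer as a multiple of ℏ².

Σ(L_z)² = 110 ℏ²

m_l runs from −5 to 5, i.e. {-5, -4, -3, -2, -1, 0, 1, 2, 3, 4, 5}.
Σ m_l² = l(l+1)(2l+1)/3 = 5·6·11/3 = 110.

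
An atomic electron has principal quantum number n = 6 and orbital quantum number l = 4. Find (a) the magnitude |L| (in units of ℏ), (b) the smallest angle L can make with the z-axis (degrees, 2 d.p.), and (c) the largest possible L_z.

|L| = 2√5 ℏ ≈ 4.472ℏ; θ_min ≈ 26.57°; L_z,max = 4ℏ

|L| = ℏ√(4·5) = 2√5 ℏ ≈ 4.472ℏ.
cos θ_min = 4/√20, so θ_min ≈ 26.57°.
L_z,max = lℏ = 4ℏ.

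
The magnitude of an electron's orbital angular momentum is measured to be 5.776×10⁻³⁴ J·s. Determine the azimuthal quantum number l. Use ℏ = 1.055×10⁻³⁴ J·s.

l = 5

|L|/ℏ = (5.776×10⁻³⁴)/(1.055×10⁻³⁴) ≈ 5.475.
(|L|/ℏ)² = l(l+1) ≈ 29.97 ⇒ l = 5.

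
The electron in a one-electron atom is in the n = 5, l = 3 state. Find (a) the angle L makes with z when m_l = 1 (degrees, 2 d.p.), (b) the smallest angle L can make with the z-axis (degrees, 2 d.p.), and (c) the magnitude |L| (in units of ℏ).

For m_l = 1: cos θ = 1/√12, θ ≈ 73.22°.
cos θ_min = 3/√12, so θ_min ≈ 30.00°.
|L| = ℏ√(3·4) = 2√3 ℏ ≈ 3.464ℏ.

θ(m_l=1) ≈ 73.22°; θ_min ≈ 30.00°; |L| = 2√3 ℏ ≈ 3.464ℏ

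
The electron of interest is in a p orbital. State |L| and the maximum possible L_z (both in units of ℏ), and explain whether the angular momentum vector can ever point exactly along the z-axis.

No: L_z,max = 1ℏ < |L| = √2 ℏ ≈ 1.414ℏ

The letter p corresponds to l = 1.
|L| = √2 ℏ ≈ 1.4142ℏ, while L_z,max = lℏ = 1ℏ.
Since |L| > L_z,max, the vector can never point exactly along z; the closest it comes is θ_min = arccos(1/√2) ≈ 45.0°.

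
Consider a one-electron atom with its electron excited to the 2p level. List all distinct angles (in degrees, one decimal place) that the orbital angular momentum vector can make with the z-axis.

θ ∈ {45.0°, 90.0°, 135.0°}

The 2p level has l = 1.
|L| = √(l(l+1)) ℏ = √2 ℏ.
cos θ = m_l/√2 for each m_l ∈ {-1, 0, 1}.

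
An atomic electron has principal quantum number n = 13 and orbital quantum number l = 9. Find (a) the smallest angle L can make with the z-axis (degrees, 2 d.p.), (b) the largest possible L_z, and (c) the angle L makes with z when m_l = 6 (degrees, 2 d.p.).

cos θ_min = 9/√90, so θ_min ≈ 18.43°.
L_z,max = lℏ = 9ℏ.
For m_l = 6: cos θ = 6/√90, θ ≈ 50.77°.

θ_min ≈ 18.43°; L_z,max = 9ℏ; θ(m_l=6) ≈ 50.77°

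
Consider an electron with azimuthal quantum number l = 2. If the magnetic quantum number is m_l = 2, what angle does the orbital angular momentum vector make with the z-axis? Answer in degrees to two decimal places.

|L| = ℏ√(l(l+1)) = √6 ℏ.
L_z = m_l ℏ = 2ℏ.
cos θ = L_z/|L| = 2/√6, so θ ≈ 35.26°.

θ ≈ 35.26°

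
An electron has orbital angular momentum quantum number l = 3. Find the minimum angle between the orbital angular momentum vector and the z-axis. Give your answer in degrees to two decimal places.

|L| = ℏ√(l(l+1)) = 2√3 ℏ.
The smallest angle corresponds to the largest L_z, i.e. m_l = l = 3, giving L_z = 3ℏ.
cos θ_min = 3/√12, so θ_min ≈ 30.00°.

θ_min ≈ 30.00°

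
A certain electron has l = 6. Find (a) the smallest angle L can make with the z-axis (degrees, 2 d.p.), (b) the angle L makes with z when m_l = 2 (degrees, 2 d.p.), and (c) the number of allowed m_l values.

cos θ_min = 6/√42, so θ_min ≈ 22.21°.
For m_l = 2: cos θ = 2/√42, θ ≈ 72.02°.
There are 2l+1 = 13 values of m_l.

θ_min ≈ 22.21°; θ(m_l=2) ≈ 72.02°; 13 values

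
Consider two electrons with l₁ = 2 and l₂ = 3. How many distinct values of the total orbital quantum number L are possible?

By the triangle rule, |l₁ − l₂| ≤ L ≤ l₁ + l₂.
So L can be 1, 2, 3, 4, 5.
That is 5 values.

5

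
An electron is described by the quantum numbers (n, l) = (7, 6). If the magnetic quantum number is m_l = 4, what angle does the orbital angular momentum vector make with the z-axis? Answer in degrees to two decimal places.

|L| = ℏ√(l(l+1)) = √42 ℏ.
L_z = m_l ℏ = 4ℏ.
cos θ = L_z/|L| = 4/√42, so θ ≈ 51.89°.

θ ≈ 51.89°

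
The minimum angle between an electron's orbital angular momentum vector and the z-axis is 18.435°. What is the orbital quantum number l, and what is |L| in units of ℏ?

cos²θ_min = l/(l+1) = 0.9000.
Solving: l = 9.
Then |L| = ℏ√(9·10) = 3√10 ℏ.

l = 9, |L| = 3√10 ℏ ≈ 9.487ℏ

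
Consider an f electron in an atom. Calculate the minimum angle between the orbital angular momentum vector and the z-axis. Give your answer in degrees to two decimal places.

θ_min ≈ 30.00°

The letter f corresponds to l = 3.
|L| = ℏ√(l(l+1)) = 2√3 ℏ.
The smallest angle corresponds to the largest L_z, i.e. m_l = l = 3, giving L_z = 3ℏ.
cos θ_min = 3/√12, so θ_min ≈ 30.00°.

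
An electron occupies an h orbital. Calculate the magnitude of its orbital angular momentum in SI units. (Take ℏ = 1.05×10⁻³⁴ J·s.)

An h state has l = 5.
|L| = ℏ√(l(l+1)) = ℏ√(5·6) = √30 ℏ
Numerically, |L| = 5.477 × (1.05×10⁻³⁴ J·s) = 5.75×10⁻³⁴ J·s.

|L| = 5.75×10⁻³⁴ J·s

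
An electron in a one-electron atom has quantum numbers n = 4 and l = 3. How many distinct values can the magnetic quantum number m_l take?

The number of m_l values is 2l + 1 = 2·3 + 1 = 7.

7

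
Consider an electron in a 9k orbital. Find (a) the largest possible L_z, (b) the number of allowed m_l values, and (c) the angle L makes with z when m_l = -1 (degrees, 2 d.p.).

For 9k, l = 7.
L_z,max = lℏ = 7ℏ.
There are 2l+1 = 15 values of m_l.
For m_l = -1: cos θ = -1/√56, θ ≈ 97.68°.

L_z,max = 7ℏ; 15 values; θ(m_l=-1) ≈ 97.68°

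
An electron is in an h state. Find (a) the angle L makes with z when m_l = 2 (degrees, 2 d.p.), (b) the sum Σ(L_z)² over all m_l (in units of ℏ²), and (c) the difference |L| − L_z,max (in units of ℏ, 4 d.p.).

θ(m_l=2) ≈ 68.58°; Σ(L_z)² = 110 ℏ²; |L|−L_z,max ≈ 0.4772ℏ

For an h orbital, l = 5.
For m_l = 2: cos θ = 2/√30, θ ≈ 68.58°.
Σ m_l² = 110, so Σ(L_z)² = 110 ℏ².
|L| − L_z,max = (√30 − 5)ℏ ≈ 0.4772ℏ.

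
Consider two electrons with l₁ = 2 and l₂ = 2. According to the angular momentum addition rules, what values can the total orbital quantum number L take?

L = 0, 1, 2, 3, 4

The total orbital quantum number L ranges from |l₁ − l₂| to l₁ + l₂ in integer steps.
Allowed values: L = 0, 1, 2, 3, 4.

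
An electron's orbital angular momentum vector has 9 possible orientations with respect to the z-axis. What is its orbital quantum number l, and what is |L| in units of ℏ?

2l + 1 = 9 ⇒ l = 4.
|L| = ℏ√(l(l+1)) = ℏ√(4·5) = 2√5 ℏ.

l = 4, |L| = 2√5 ℏ ≈ 4.472ℏ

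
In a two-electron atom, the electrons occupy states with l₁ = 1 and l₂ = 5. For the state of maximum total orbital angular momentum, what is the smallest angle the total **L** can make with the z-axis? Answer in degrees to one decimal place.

θ_min ≈ 22.2°

L runs from |1 − 5| = 4 to 1 + 5 = 6.
So L can be 4, 5, 6.
The maximum is L = 6, with |L_tot| = ℏ√(6·7) = √42 ℏ.
The minimum angle with z is arccos(6/√42) ≈ 22.2°.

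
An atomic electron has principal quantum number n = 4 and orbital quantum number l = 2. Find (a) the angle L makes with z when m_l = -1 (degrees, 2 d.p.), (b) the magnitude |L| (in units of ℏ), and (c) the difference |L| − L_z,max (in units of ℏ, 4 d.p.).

θ(m_l=-1) ≈ 114.09°; |L| = √6 ℏ ≈ 2.449ℏ; |L|−L_z,max ≈ 0.4495ℏ

For m_l = -1: cos θ = -1/√6, θ ≈ 114.09°.
|L| = ℏ√(2·3) = √6 ℏ ≈ 2.449ℏ.
|L| − L_z,max = (√6 − 2)ℏ ≈ 0.4495ℏ.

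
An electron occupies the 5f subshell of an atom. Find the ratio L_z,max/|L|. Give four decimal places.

L_z,max/|L| = 0.8660

5f means n = 5, l = 3.
|L| = 2√3 ℏ ≈ 3.4641ℏ, while L_z,max = lℏ = 3ℏ.
L_z,max/|L| = 3/√12 = 0.8660.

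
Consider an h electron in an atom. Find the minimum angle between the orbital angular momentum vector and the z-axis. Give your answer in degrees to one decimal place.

The letter h corresponds to l = 5.
|L| = ℏ√(l(l+1)) = √30 ℏ.
The smallest angle corresponds to the largest L_z, i.e. m_l = l = 5, giving L_z = 5ℏ.
cos θ_min = 5/√30, so θ_min ≈ 24.1°.

θ_min ≈ 24.1°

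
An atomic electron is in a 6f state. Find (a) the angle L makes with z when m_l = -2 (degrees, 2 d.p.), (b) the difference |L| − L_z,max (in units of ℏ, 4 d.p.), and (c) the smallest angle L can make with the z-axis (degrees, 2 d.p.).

θ(m_l=-2) ≈ 125.26°; |L|−L_z,max ≈ 0.4641ℏ; θ_min ≈ 30.00°

6f means n = 6, l = 3.
For m_l = -2: cos θ = -2/√12, θ ≈ 125.26°.
|L| − L_z,max = (2√3 − 3)ℏ ≈ 0.4641ℏ.
cos θ_min = 3/√12, so θ_min ≈ 30.00°.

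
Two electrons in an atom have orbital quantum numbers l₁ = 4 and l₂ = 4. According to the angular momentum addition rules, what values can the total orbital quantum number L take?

L = 0, 1, 2, 3, 4, 5, 6, 7, 8

The total orbital quantum number L ranges from |l₁ − l₂| to l₁ + l₂ in integer steps.
L ∈ {0, 1, 2, 3, 4, 5, 6, 7, 8}.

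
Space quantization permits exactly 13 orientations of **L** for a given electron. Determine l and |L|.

Since there are 2l+1 = 13 values of m_l, l = 6.
Then |L| = √(l(l+1)) ℏ = √42 ℏ.

l = 6, |L| = √42 ℏ ≈ 6.481ℏ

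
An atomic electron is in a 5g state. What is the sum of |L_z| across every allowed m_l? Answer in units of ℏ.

The 5g subshell has l = 4.
m_l runs from −4 to 4, i.e. {-4, -3, -2, -1, 0, 1, 2, 3, 4}.
Σ|m_l| = 2(1+2+…+4) = 20.

Σ|L_z| = 20 ℏ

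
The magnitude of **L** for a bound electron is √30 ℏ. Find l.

l = 5

Since |L|² = l(l+1)ℏ², l(l+1) = 30.
The positive root is l = 5.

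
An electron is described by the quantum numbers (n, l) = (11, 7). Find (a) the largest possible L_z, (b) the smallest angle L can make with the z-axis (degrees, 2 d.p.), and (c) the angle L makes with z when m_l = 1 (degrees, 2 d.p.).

L_z,max = 7ℏ; θ_min ≈ 20.70°; θ(m_l=1) ≈ 82.32°

L_z,max = lℏ = 7ℏ.
cos θ_min = 7/√56, so θ_min ≈ 20.70°.
For m_l = 1: cos θ = 1/√56, θ ≈ 82.32°.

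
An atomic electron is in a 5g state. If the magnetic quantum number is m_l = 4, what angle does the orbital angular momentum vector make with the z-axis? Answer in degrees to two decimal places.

For 5g, l = 4.
|L|² = l(l+1)ℏ² = 20ℏ², so |L| = 2√5 ℏ.
L_z = m_l ℏ = 4ℏ.
cos θ = L_z/|L| = 4/√20, so θ ≈ 26.57°.

θ ≈ 26.57°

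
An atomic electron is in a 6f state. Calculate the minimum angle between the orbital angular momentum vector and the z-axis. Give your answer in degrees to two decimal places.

For 6f, l = 3.
|L| = √(l(l+1)) ℏ = 2√3 ℏ.
The smallest angle corresponds to the largest L_z, i.e. m_l = l = 3, giving L_z = 3ℏ.
cos θ_min = 3/√12, so θ_min ≈ 30.00°.

θ_min ≈ 30.00°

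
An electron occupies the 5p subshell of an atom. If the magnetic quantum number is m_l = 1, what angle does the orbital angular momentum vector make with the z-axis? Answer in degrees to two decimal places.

5p means n = 5, l = 1.
|L| = √(l(l+1)) ℏ = √2 ℏ.
L_z = m_l ℏ = 1ℏ.
cos θ = L_z/|L| = 1/√2, so θ ≈ 45.00°.

θ ≈ 45.00°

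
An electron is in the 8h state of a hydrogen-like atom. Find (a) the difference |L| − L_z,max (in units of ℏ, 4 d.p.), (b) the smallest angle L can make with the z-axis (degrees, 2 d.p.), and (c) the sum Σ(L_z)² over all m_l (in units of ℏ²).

For 8h, l = 5.
|L| − L_z,max = (√30 − 5)ℏ ≈ 0.4772ℏ.
cos θ_min = 5/√30, so θ_min ≈ 24.09°.
Σ m_l² = 110, so Σ(L_z)² = 110 ℏ².

|L|−L_z,max ≈ 0.4772ℏ; θ_min ≈ 24.09°; Σ(L_z)² = 110 ℏ²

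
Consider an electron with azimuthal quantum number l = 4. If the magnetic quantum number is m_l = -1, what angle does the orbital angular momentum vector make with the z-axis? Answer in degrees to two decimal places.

|L|² = l(l+1)ℏ² = 20ℏ², so |L| = 2√5 ℏ.
L_z = m_l ℏ = −1ℏ.
cos θ = L_z/|L| = -1/√20, so θ ≈ 102.92°.

θ ≈ 102.92°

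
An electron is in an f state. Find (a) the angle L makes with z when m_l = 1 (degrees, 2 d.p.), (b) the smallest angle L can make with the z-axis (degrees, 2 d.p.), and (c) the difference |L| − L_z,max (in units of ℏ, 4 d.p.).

θ(m_l=1) ≈ 73.22°; θ_min ≈ 30.00°; |L|−L_z,max ≈ 0.4641ℏ

The letter f corresponds to l = 3.
For m_l = 1: cos θ = 1/√12, θ ≈ 73.22°.
cos θ_min = 3/√12, so θ_min ≈ 30.00°.
|L| − L_z,max = (2√3 − 3)ℏ ≈ 0.4641ℏ.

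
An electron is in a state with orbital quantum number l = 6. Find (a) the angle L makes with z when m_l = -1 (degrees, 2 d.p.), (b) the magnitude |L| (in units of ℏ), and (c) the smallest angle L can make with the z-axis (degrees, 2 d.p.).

For m_l = -1: cos θ = -1/√42, θ ≈ 98.88°.
|L| = ℏ√(6·7) = √42 ℏ ≈ 6.481ℏ.
cos θ_min = 6/√42, so θ_min ≈ 22.21°.

θ(m_l=-1) ≈ 98.88°; |L| = √42 ℏ ≈ 6.481ℏ; θ_min ≈ 22.21°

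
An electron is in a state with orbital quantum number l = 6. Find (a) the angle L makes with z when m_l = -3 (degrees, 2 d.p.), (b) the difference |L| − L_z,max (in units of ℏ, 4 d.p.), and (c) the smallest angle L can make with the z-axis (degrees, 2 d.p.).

For m_l = -3: cos θ = -3/√42, θ ≈ 117.58°.
|L| − L_z,max = (√42 − 6)ℏ ≈ 0.4807ℏ.
cos θ_min = 6/√42, so θ_min ≈ 22.21°.

θ(m_l=-3) ≈ 117.58°; |L|−L_z,max ≈ 0.4807ℏ; θ_min ≈ 22.21°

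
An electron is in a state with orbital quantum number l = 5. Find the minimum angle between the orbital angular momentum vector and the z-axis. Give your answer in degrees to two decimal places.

θ_min ≈ 24.09°

|L| = ℏ√(l(l+1)) = √30 ℏ.
The smallest angle corresponds to the largest L_z, i.e. m_l = l = 5, giving L_z = 5ℏ.
cos θ_min = 5/√30, so θ_min ≈ 24.09°.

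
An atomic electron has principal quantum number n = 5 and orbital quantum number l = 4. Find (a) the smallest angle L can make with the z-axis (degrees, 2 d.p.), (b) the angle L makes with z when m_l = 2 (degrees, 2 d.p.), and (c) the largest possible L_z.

θ_min ≈ 26.57°; θ(m_l=2) ≈ 63.43°; L_z,max = 4ℏ

cos θ_min = 4/√20, so θ_min ≈ 26.57°.
For m_l = 2: cos θ = 2/√20, θ ≈ 63.43°.
L_z,max = lℏ = 4ℏ.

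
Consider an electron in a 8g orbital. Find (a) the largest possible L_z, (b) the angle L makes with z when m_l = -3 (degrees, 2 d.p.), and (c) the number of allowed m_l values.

For 8g, l = 4.
L_z,max = lℏ = 4ℏ.
For m_l = -3: cos θ = -3/√20, θ ≈ 132.13°.
There are 2l+1 = 9 values of m_l.

L_z,max = 4ℏ; θ(m_l=-3) ≈ 132.13°; 9 values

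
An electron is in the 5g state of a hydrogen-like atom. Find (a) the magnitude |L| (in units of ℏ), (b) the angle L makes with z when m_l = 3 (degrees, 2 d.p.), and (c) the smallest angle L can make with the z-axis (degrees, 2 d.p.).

|L| = 2√5 ℏ ≈ 4.472ℏ; θ(m_l=3) ≈ 47.87°; θ_min ≈ 26.57°

For 5g, l = 4.
|L| = ℏ√(4·5) = 2√5 ℏ ≈ 4.472ℏ.
For m_l = 3: cos θ = 3/√20, θ ≈ 47.87°.
cos θ_min = 4/√20, so θ_min ≈ 26.57°.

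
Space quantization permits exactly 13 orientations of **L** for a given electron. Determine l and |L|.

Since there are 2l+1 = 13 values of m_l, l = 6.
|L| = ℏ√(l(l+1)) = ℏ√(6·7) = √42 ℏ.

l = 6, |L| = √42 ℏ ≈ 6.481ℏ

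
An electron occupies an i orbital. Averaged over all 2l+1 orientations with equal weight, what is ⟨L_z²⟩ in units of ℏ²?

⟨L_z²⟩ = 14 ℏ²

The letter i corresponds to l = 6.
m_l ∈ {-6, -5, -4, -3, -2, -1, 0, 1, 2, 3, 4, 5, 6}.
⟨L_z²⟩ = ℏ²·l(l+1)/3 = 14ℏ².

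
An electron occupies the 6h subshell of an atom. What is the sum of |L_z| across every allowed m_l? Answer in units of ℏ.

The 6h subshell has l = 5.
The allowed m_l values are -5, -4, -3, -2, -1, 0, 1, 2, 3, 4, 5.
Σ|m_l| = l(l+1) = 30.

Σ|L_z| = 30 ℏ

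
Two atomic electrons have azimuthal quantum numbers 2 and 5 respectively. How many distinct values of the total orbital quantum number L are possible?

5

Angular momentum addition gives L = |l₁ − l₂|, …, l₁ + l₂.
L ∈ {3, 4, 5, 6, 7}.
That is 5 values.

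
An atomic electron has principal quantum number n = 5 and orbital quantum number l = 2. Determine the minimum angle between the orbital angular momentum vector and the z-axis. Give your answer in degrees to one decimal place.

θ_min ≈ 35.3°

|L| = √(l(l+1)) ℏ = √6 ℏ.
The smallest angle corresponds to the largest L_z, i.e. m_l = l = 2, giving L_z = 2ℏ.
cos θ_min = 2/√6, so θ_min ≈ 35.3°.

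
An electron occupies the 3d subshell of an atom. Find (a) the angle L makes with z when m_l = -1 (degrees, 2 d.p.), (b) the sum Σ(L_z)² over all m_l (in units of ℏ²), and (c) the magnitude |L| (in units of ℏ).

3d means n = 3, l = 2.
For m_l = -1: cos θ = -1/√6, θ ≈ 114.09°.
Σ m_l² = 10, so Σ(L_z)² = 10 ℏ².
|L| = ℏ√(2·3) = √6 ℏ ≈ 2.449ℏ.

θ(m_l=-1) ≈ 114.09°; Σ(L_z)² = 10 ℏ²; |L| = √6 ℏ ≈ 2.449ℏ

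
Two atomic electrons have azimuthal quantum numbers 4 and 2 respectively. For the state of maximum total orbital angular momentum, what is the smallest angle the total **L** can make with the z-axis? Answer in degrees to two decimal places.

θ_min ≈ 22.21°

The total orbital quantum number L ranges from |l₁ − l₂| to l₁ + l₂ in integer steps.
L ∈ {2, 3, 4, 5, 6}.
The maximum is L = 6, with |L_tot| = ℏ√(6·7) = √42 ℏ.
The minimum angle with z is arccos(6/√42) ≈ 22.21°.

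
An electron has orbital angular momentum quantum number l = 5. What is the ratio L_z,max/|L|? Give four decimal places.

|L| = √30 ℏ ≈ 5.4772ℏ, while L_z,max = lℏ = 5ℏ.
L_z,max/|L| = 5/√30 = 0.9129.

L_z,max/|L| = 0.9129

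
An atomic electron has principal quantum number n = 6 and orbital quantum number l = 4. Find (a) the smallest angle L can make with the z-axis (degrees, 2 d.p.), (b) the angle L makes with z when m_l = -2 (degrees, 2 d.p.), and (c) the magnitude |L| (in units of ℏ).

cos θ_min = 4/√20, so θ_min ≈ 26.57°.
For m_l = -2: cos θ = -2/√20, θ ≈ 116.57°.
|L| = ℏ√(4·5) = 2√5 ℏ ≈ 4.472ℏ.

θ_min ≈ 26.57°; θ(m_l=-2) ≈ 116.57°; |L| = 2√5 ℏ ≈ 4.472ℏ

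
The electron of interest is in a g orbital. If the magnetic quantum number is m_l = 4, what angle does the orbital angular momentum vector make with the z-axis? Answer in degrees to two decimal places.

θ ≈ 26.57°

For a g orbital, l = 4.
|L| = √(l(l+1)) ℏ = 2√5 ℏ.
L_z = m_l ℏ = 4ℏ.
cos θ = L_z/|L| = 4/√20, so θ ≈ 26.57°.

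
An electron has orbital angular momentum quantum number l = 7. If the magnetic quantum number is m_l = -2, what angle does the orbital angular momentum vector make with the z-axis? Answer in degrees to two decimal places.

θ ≈ 105.50°

|L| = √(l(l+1)) ℏ = 2√14 ℏ.
L_z = m_l ℏ = −2ℏ.
cos θ = L_z/|L| = -2/√56, so θ ≈ 105.50°.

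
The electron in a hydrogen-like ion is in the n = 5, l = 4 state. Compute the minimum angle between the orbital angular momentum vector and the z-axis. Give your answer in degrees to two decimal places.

θ_min ≈ 26.57°

|L| = √(l(l+1)) ℏ = 2√5 ℏ.
The smallest angle corresponds to the largest L_z, i.e. m_l = l = 4, giving L_z = 4ℏ.
cos θ_min = 4/√20, so θ_min ≈ 26.57°.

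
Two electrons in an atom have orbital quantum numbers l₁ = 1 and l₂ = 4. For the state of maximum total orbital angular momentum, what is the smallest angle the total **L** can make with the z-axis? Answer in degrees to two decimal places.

By the triangle rule, |l₁ − l₂| ≤ L ≤ l₁ + l₂.
Allowed values: L = 3, 4, 5.
The maximum is L = 5, with |L_tot| = ℏ√(5·6) = √30 ℏ.
The minimum angle with z is arccos(5/√30) ≈ 24.09°.

θ_min ≈ 24.09°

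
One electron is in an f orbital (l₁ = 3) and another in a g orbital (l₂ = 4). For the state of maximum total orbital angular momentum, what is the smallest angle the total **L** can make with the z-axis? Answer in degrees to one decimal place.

The total orbital quantum number L ranges from |l₁ − l₂| to l₁ + l₂ in integer steps.
L ∈ {1, 2, 3, 4, 5, 6, 7}.
The maximum is L = 7, with |L_tot| = ℏ√(7·8) = 2√14 ℏ.
The minimum angle with z is arccos(7/√56) ≈ 20.7°.

θ_min ≈ 20.7°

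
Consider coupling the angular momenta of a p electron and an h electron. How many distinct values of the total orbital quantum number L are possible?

3

Angular momentum addition gives L = |l₁ − l₂|, …, l₁ + l₂.
So L can be 4, 5, 6.
That is 3 values.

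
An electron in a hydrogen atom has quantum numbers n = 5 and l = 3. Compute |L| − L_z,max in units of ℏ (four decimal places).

|L| − L_z,max ≈ 0.4641ℏ

|L| = 2√3 ℏ ≈ 3.4641ℏ, while L_z,max = lℏ = 3ℏ.
The difference is (2√3 − 3)ℏ ≈ 0.4641ℏ.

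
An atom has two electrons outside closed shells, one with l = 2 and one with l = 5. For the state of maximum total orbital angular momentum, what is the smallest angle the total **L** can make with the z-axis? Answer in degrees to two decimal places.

Angular momentum addition gives L = |l₁ − l₂|, …, l₁ + l₂.
So L can be 3, 4, 5, 6, 7.
The maximum is L = 7, with |L_tot| = ℏ√(7·8) = 2√14 ℏ.
The minimum angle with z is arccos(7/√56) ≈ 20.70°.

θ_min ≈ 20.70°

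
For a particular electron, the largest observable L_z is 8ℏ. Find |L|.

|L| = 6√2 ℏ ≈ 8.485ℏ

L_z,max = lℏ, so l = 8.
|L| = ℏ√(l(l+1)) = 6√2 ℏ.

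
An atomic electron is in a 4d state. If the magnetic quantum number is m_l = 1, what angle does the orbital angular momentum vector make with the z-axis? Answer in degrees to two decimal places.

θ ≈ 65.91°

4d means n = 4, l = 2.
|L| = ℏ√(l(l+1)) = √6 ℏ.
L_z = m_l ℏ = 1ℏ.
cos θ = L_z/|L| = 1/√6, so θ ≈ 65.91°.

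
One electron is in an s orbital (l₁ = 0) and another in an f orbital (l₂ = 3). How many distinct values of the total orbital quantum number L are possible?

1

By the triangle rule, |l₁ − l₂| ≤ L ≤ l₁ + l₂.
Allowed values: L = 3.
That is 1 value.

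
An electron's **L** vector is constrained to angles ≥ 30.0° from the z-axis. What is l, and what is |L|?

l = 3, |L| = 2√3 ℏ ≈ 3.464ℏ

At minimum angle, m_l = l, so cos θ = l/√(l(l+1)); cos²θ = l/(l+1) = 0.7500.
l = cos²θ/sin²θ ≈ 3.
Then |L| = ℏ√(3·4) = 2√3 ℏ.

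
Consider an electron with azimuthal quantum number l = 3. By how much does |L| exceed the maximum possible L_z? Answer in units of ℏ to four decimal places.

|L| = 2√3 ℏ ≈ 3.4641ℏ, while L_z,max = lℏ = 3ℏ.
The difference is (2√3 − 3)ℏ ≈ 0.4641ℏ.

|L| − L_z,max ≈ 0.4641ℏ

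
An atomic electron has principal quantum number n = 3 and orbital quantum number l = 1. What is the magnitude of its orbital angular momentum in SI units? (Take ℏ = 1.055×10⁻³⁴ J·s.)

|L| = ℏ√(l(l+1)) = ℏ√(1·2) = √2 ℏ
Numerically, |L| = 1.414 × (1.055×10⁻³⁴ J·s) = 1.492×10⁻³⁴ J·s.

|L| = 1.492×10⁻³⁴ J·s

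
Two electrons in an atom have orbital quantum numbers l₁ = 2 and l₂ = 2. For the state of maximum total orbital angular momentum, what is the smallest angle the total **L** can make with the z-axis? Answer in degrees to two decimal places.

By the triangle rule, |l₁ − l₂| ≤ L ≤ l₁ + l₂.
Allowed values: L = 0, 1, 2, 3, 4.
The maximum is L = 4, with |L_tot| = ℏ√(4·5) = 2√5 ℏ.
The minimum angle with z is arccos(4/√20) ≈ 26.57°.

θ_min ≈ 26.57°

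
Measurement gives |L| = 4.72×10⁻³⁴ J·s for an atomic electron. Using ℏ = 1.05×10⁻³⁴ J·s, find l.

l = 4

|L|/ℏ = (4.72×10⁻³⁴)/(1.05×10⁻³⁴) ≈ 4.495.
Set l(l+1) = 20.21; the integer solution is l = 4.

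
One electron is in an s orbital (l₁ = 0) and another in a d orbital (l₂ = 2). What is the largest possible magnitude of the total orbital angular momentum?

|L_tot|_max = √6 ℏ ≈ 2.449ℏ

By the triangle rule, |l₁ − l₂| ≤ L ≤ l₁ + l₂.
L ∈ {2}.
The largest magnitude corresponds to L = 2: |L_tot| = ℏ√(2·3) = √6 ℏ.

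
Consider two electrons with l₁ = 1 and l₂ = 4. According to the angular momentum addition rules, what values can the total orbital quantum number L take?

Angular momentum addition gives L = |l₁ − l₂|, …, l₁ + l₂.
L ∈ {3, 4, 5}.

L = 3, 4, 5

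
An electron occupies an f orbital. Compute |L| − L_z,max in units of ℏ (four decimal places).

|L| − L_z,max ≈ 0.4641ℏ

The letter f corresponds to l = 3.
|L| = 2√3 ℏ ≈ 3.4641ℏ, while L_z,max = lℏ = 3ℏ.
The difference is (2√3 − 3)ℏ ≈ 0.4641ℏ.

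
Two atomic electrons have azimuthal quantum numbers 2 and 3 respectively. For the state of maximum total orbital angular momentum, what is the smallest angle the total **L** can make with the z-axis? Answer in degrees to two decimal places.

θ_min ≈ 24.09°

Angular momentum addition gives L = |l₁ − l₂|, …, l₁ + l₂.
L ∈ {1, 2, 3, 4, 5}.
The maximum is L = 5, with |L_tot| = ℏ√(5·6) = √30 ℏ.
The minimum angle with z is arccos(5/√30) ≈ 24.09°.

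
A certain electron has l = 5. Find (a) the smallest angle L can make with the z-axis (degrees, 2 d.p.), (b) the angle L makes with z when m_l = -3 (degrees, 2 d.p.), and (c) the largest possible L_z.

cos θ_min = 5/√30, so θ_min ≈ 24.09°.
For m_l = -3: cos θ = -3/√30, θ ≈ 123.21°.
L_z,max = lℏ = 5ℏ.

θ_min ≈ 24.09°; θ(m_l=-3) ≈ 123.21°; L_z,max = 5ℏ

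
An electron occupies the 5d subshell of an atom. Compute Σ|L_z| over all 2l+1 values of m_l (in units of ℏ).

Σ|L_z| = 6 ℏ

The 5d subshell has l = 2.
m_l runs from −2 to 2, i.e. {-2, -1, 0, 1, 2}.
Σ|m_l| = l(l+1) = 6.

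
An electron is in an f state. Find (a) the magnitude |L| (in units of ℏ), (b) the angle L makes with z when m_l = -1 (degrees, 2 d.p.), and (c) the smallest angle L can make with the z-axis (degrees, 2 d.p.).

F corresponds to l = 3.
|L| = ℏ√(3·4) = 2√3 ℏ ≈ 3.464ℏ.
For m_l = -1: cos θ = -1/√12, θ ≈ 106.78°.
cos θ_min = 3/√12, so θ_min ≈ 30.00°.

|L| = 2√3 ℏ ≈ 3.464ℏ; θ(m_l=-1) ≈ 106.78°; θ_min ≈ 30.00°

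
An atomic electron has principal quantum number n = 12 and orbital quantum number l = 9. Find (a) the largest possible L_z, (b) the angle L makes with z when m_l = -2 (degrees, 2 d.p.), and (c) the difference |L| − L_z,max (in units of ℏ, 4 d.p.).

L_z,max = 9ℏ; θ(m_l=-2) ≈ 102.17°; |L|−L_z,max ≈ 0.4868ℏ

L_z,max = lℏ = 9ℏ.
For m_l = -2: cos θ = -2/√90, θ ≈ 102.17°.
|L| − L_z,max = (3√10 − 9)ℏ ≈ 0.4868ℏ.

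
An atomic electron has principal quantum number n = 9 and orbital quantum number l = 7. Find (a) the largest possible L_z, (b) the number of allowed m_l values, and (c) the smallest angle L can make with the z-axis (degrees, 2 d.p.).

L_z,max = lℏ = 7ℏ.
There are 2l+1 = 15 values of m_l.
cos θ_min = 7/√56, so θ_min ≈ 20.70°.

L_z,max = 7ℏ; 15 values; θ_min ≈ 20.70°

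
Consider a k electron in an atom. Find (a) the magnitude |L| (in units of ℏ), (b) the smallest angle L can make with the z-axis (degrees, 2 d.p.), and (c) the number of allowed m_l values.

|L| = 2√14 ℏ ≈ 7.483ℏ; θ_min ≈ 20.70°; 15 values

A k state has l = 7.
|L| = ℏ√(7·8) = 2√14 ℏ ≈ 7.483ℏ.
cos θ_min = 7/√56, so θ_min ≈ 20.70°.
There are 2l+1 = 15 values of m_l.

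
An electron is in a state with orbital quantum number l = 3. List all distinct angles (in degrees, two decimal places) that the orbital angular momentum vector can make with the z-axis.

|L| = √(l(l+1)) ℏ = 2√3 ℏ.
cos θ = m_l/√12 for each m_l ∈ {-3, -2, -1, 0, 1, 2, 3}.

θ ∈ {30.00°, 54.74°, 73.22°, 90.00°, 106.78°, 125.26°, 150.00°}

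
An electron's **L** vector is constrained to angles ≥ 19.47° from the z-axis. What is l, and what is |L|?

l = 8, |L| = 6√2 ℏ ≈ 8.485ℏ

At minimum angle, m_l = l, so cos θ = l/√(l(l+1)); cos²θ = l/(l+1) = 0.8889.
Thus l = 0.8889/(1 − 0.8889) ≈ 8.
Then |L| = ℏ√(8·9) = 6√2 ℏ.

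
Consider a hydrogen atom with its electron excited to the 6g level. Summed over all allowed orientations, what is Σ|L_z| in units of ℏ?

The 6g level has l = 4.
m_l runs from −4 to 4, i.e. {-4, -3, -2, -1, 0, 1, 2, 3, 4}.
Σ|m_l| = 2(1+2+…+4) = 20.

Σ|L_z| = 20 ℏ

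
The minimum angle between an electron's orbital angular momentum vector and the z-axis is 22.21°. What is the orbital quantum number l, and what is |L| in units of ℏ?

l = 6, |L| = √42 ℏ ≈ 6.481ℏ

At minimum angle, m_l = l, so cos θ = l/√(l(l+1)); cos²θ = l/(l+1) = 0.8571.
Solving: l = 6.
Then |L| = ℏ√(6·7) = √42 ℏ.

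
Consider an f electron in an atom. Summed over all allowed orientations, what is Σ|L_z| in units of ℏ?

Σ|L_z| = 12 ℏ

For an f orbital, l = 3.
The allowed m_l values are -3, -2, -1, 0, 1, 2, 3.
Σ|m_l| = 2(1+2+…+3) = 12.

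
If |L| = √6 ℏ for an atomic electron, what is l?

(|L|/ℏ)² = l(l+1) = 6.
The positive root is l = 2.

l = 2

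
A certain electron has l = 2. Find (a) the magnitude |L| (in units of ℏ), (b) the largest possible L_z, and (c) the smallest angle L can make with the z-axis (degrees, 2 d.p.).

|L| = ℏ√(2·3) = √6 ℏ ≈ 2.449ℏ.
L_z,max = lℏ = 2ℏ.
cos θ_min = 2/√6, so θ_min ≈ 35.26°.

|L| = √6 ℏ ≈ 2.449ℏ; L_z,max = 2ℏ; θ_min ≈ 35.26°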